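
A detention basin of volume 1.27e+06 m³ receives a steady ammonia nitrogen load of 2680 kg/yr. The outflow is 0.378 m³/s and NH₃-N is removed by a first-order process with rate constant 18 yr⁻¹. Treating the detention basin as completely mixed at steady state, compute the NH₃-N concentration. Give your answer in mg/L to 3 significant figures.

0.0770 mg/L

Outflow Q = 0.378 m³/s × 3.156e+07 s/yr = 1.193e+07 m³/yr.
Steady-state CSTR mass balance: W = Q·C + k·V·C, so C = W/(Q + kV).
Q + kV = 1.193e+07 + 18·1.27e+06 = 3.479e+07 m³/yr.
C = 2680/3.479e+07 = 7.704e-05 kg/m³ = 0.07704 mg/L.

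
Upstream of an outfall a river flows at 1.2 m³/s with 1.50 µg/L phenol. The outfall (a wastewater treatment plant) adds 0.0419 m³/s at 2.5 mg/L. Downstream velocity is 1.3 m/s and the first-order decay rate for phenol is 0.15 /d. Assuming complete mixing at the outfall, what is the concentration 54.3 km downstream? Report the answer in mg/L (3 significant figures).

1.50 µg/L = 0.0015 mg/L.
After complete mixing, C₀ = (0.0419·2.5 + 1.2·0.0015) / 1.242 = 0.0858 mg/L.
Travel time t = 5.43e+04 m / 1.3 m/s = 4.177e+04 s = 0.4834 d.
C = 0.0858·exp(−0.15·0.4834) = 0.0858·0.9301 = 0.07979 mg/L.

0.0798 mg/L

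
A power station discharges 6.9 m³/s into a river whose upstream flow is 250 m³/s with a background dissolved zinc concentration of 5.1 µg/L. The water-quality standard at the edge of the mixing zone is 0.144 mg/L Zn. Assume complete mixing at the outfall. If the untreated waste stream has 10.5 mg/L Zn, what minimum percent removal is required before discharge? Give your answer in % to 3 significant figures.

5.1 µg/L = 0.0051 mg/L.
Mass balance: 0.144·256.9 = 6.9·Cₑ + 250·0.0051.
Cₑ = (36.99 − 1.275) / 6.9 = 5.177 mg/L.
Required removal = 1 − 5.177/10.5 = 50.7 %.

50.7 %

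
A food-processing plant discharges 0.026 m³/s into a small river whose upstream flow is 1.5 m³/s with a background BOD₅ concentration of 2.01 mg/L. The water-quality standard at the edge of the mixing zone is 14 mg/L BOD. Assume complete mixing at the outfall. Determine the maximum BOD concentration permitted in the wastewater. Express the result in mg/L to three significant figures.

706 mg/L

Mass balance: 14·1.526 = 0.026·Cₑ + 1.5·2.01.
Cₑ = (21.36 − 3.015) / 0.026 = 705.7 mg/L.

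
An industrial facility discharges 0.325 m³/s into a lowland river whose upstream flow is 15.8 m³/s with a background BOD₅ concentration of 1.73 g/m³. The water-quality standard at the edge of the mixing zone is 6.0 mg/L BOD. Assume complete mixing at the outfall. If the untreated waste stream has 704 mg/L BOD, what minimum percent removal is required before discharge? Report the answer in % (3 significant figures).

Mass balance: 6·16.12 = 0.325·Cₑ + 15.8·1.73.
Cₑ = (96.75 − 27.33) / 0.325 = 213.6 mg/L.
Required removal = 1 − 213.6/704 = 69.66 %.

69.7 %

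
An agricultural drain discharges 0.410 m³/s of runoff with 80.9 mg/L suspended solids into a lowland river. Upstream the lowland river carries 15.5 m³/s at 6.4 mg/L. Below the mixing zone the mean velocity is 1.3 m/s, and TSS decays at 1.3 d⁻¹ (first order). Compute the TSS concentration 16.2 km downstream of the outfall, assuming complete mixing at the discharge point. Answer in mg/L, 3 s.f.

After complete mixing, C₀ = (0.41·80.9 + 15.5·6.4) / 15.91 = 8.32 mg/L.
Travel time t = 1.62e+04 m / 1.3 m/s = 1.246e+04 s = 0.1442 d.
C = 8.32·exp(−1.3·0.1442) = 8.32·0.829 = 6.897 mg/L.

6.90 mg/L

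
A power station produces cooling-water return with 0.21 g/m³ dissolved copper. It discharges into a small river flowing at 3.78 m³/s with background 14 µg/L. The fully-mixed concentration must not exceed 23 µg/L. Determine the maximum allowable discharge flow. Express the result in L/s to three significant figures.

182 L/s

14 µg/L = 0.014 mg/L.
23 µg/L = 0.023 mg/L.
Mass balance at complete mixing: C_std·(Q_w + Q_r) = Q_w·C_e + Q_r·C_b.
Rearranging, Q_w = Q_r·(C_std − C_b)/(C_e − C_std) = 3.78·(0.023 − 0.014) / (0.21 − 0.023) = 0.1819 m³/s.
= 181.9 L/s.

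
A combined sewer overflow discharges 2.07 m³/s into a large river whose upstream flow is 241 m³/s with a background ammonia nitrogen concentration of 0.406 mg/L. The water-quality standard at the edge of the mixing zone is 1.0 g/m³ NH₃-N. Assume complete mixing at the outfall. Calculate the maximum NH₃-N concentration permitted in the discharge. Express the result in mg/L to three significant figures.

Mass balance: 1·243.1 = 2.07·Cₑ + 241·0.406.
Cₑ = (243.1 − 97.85) / 2.07 = 70.16 mg/L.

70.2 mg/L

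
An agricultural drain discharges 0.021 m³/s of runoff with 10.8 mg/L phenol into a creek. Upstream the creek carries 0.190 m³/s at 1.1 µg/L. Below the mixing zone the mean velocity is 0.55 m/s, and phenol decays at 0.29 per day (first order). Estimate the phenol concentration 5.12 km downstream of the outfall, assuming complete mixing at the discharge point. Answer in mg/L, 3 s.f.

1.04 mg/L

1.1 µg/L = 0.0011 mg/L.
After complete mixing, C₀ = (0.021·10.8 + 0.19·0.0011) / 0.211 = 1.076 mg/L.
Travel time t = 5120 m / 0.55 m/s = 9309 s = 0.1077 d.
C = 1.076·exp(−0.29·0.1077) = 1.076·0.9692 = 1.043 mg/L.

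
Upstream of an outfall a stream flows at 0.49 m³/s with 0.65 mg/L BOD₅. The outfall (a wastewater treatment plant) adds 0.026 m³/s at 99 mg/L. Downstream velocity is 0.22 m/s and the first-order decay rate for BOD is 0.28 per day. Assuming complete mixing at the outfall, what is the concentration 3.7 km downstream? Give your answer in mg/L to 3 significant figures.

After complete mixing, C₀ = (0.026·99 + 0.49·0.65) / 0.516 = 5.606 mg/L.
Travel time t = 3700 m / 0.22 m/s = 1.682e+04 s = 0.1947 d.
C = 5.606·exp(−0.28·0.1947) = 5.606·0.947 = 5.308 mg/L.

5.31 mg/L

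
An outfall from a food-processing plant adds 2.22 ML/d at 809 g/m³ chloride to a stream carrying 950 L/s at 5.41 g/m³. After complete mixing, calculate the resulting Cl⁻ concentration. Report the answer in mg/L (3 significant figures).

2.22 ML/d = 0.02569 m³/s.
950 L/s = 0.95 m³/s.
By mass balance at complete mixing, C = (0.02569·809 + 0.95·5.41) / (0.02569 + 0.95) = 25.93/0.9757 = 26.57 mg/L.

26.6 mg/L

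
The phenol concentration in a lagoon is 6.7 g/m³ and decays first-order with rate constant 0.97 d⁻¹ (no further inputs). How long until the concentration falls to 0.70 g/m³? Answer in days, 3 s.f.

2.33 d

t = ln(C₀/C)/k = ln(6.7/0.70)/0.97 = 2.259/0.97 = 2.329 d.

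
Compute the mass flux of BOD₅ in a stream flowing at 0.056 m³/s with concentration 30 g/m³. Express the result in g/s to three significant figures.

Mass flux = Q·C = 0.056 m³/s × 30 g/m³ = 1.68 g/s.

1.68 g/s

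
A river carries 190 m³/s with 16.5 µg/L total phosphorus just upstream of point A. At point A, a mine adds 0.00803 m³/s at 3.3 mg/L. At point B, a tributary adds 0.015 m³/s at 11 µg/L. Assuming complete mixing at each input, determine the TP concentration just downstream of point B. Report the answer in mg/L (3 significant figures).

16.5 µg/L = 0.0165 mg/L.
After input A: C = (190·0.0165 + 0.00803·3.3) / 190 = 0.01664 mg/L.
11 µg/L = 0.011 mg/L.
After input B: C = (190·0.01664 + 0.015·0.011) / 190 = 0.01664 mg/L.

0.0166 mg/L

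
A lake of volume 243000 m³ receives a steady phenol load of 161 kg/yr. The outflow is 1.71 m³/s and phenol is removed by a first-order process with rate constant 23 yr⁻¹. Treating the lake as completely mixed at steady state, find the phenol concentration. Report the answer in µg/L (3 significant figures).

2.70 µg/L

Outflow Q = 1.71 m³/s × 3.156e+07 s/yr = 5.396e+07 m³/yr.
Steady-state CSTR mass balance: W = Q·C + k·V·C, so C = W/(Q + kV).
Q + kV = 5.396e+07 + 23·243000 = 5.955e+07 m³/yr.
C = 161/5.955e+07 = 2.703e-06 kg/m³ = 0.002703 mg/L = 2.703 µg/L.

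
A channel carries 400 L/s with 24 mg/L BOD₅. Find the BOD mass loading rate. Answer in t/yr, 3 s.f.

400 L/s = 0.4 m³/s.
Mass flux = Q·C = 0.4 m³/s × 24 g/m³ = 9.6 g/s.
= 9.6 g/s × 31.56 = 303 t/yr.

303 t/yr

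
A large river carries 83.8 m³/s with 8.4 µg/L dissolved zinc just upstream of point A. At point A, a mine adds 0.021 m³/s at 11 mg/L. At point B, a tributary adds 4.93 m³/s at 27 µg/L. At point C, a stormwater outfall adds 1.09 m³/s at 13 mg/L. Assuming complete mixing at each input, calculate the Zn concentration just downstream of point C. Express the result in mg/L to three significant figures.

8.4 µg/L = 0.0084 mg/L.
After input A: C = (83.8·0.0084 + 0.021·11) / 83.82 = 0.01115 mg/L.
27 µg/L = 0.027 mg/L.
After input B: C = (83.82·0.01115 + 4.93·0.027) / 88.75 = 0.01203 mg/L.
After input C: C = (88.75·0.01203 + 1.09·13) / 89.84 = 0.1696 mg/L.

0.170 mg/L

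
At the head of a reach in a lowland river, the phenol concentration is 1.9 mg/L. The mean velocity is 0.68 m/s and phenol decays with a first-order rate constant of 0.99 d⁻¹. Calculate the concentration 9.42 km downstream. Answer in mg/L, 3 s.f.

Travel time t = 9.42 km / 0.68 m/s = 9420/0.68 = 1.385e+04 s = 0.1603 d.
First-order decay: C = 1.9·exp(−0.99·0.1603) = 1.9·0.8532 = 1.621 mg/L.

1.62 mg/L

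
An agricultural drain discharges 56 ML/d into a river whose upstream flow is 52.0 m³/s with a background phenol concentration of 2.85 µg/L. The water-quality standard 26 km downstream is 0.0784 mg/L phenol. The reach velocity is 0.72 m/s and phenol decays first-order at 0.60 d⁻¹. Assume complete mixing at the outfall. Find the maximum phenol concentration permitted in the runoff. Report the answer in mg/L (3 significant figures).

7.95 mg/L

56 ML/d = 0.6481 m³/s.
2.85 µg/L = 0.00285 mg/L.
Travel time to the compliance point: t = 2.6e+04/0.72 = 3.611e+04 s = 0.418 d; decay factor exp(−0.60·0.418) = 0.7782.
So the concentration just after mixing may be at most 0.0784/0.7782 = 0.1007 mg/L.
Mass balance: 0.1007·52.65 = 0.6481·Cₑ + 52·0.00285.
Cₑ = (5.304 − 0.1482) / 0.6481 = 7.955 mg/L.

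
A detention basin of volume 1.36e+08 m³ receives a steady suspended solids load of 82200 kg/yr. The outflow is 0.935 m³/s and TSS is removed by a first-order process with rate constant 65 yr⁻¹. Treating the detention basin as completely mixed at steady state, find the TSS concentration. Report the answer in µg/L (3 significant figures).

Outflow Q = 0.935 m³/s × 3.156e+07 s/yr = 2.951e+07 m³/yr.
Steady-state CSTR mass balance: W = Q·C + k·V·C, so C = W/(Q + kV).
Q + kV = 2.951e+07 + 65·1.36e+08 = 8.87e+09 m³/yr.
C = 82200/8.87e+09 = 9.268e-06 kg/m³ = 0.009268 mg/L = 9.268 µg/L.

9.27 µg/L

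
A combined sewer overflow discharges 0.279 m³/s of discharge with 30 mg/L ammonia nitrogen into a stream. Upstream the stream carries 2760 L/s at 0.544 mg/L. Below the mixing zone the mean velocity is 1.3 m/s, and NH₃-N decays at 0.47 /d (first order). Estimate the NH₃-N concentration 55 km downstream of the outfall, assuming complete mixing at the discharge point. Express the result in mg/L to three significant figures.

2760 L/s = 2.76 m³/s.
After complete mixing, C₀ = (0.279·30 + 2.76·0.544) / 3.039 = 3.248 mg/L.
Travel time t = 5.5e+04 m / 1.3 m/s = 4.231e+04 s = 0.4897 d.
C = 3.248·exp(−0.47·0.4897) = 3.248·0.7944 = 2.58 mg/L.

2.58 mg/L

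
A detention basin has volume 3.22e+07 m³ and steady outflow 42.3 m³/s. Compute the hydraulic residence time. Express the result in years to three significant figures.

Q = 42.3 m³/s × 3.156e+07 s/yr = 1.335e+09 m³/yr.
Hydraulic residence time τ = V/Q = 3.22e+07/1.335e+09 = 0.02412 yr.

0.0241 yr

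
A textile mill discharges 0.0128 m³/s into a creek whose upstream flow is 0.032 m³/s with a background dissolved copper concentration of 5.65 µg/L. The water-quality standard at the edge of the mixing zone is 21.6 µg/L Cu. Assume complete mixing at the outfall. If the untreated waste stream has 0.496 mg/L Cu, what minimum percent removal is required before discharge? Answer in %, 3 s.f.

5.65 µg/L = 0.00565 mg/L.
21.6 µg/L = 0.0216 mg/L.
Mass balance: 0.0216·0.0448 = 0.0128·Cₑ + 0.032·0.00565.
Cₑ = (0.0009677 − 0.0001808) / 0.0128 = 0.06147 mg/L.
Required removal = 1 − 0.06147/0.496 = 87.61 %.

87.6 %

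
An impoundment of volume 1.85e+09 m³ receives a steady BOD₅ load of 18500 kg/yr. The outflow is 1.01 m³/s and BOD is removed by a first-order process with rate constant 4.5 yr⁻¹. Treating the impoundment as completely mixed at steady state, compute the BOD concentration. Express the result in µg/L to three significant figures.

Outflow Q = 1.01 m³/s × 3.156e+07 s/yr = 3.187e+07 m³/yr.
Steady-state CSTR mass balance: W = Q·C + k·V·C, so C = W/(Q + kV).
Q + kV = 3.187e+07 + 4.5·1.85e+09 = 8.357e+09 m³/yr.
C = 18500/8.357e+09 = 2.214e-06 kg/m³ = 0.002214 mg/L = 2.214 µg/L.

2.21 µg/L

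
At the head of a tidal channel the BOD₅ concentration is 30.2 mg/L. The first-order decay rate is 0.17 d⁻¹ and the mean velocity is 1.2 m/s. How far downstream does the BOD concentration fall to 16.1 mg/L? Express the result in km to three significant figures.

From C = C₀·e^(−kt), t = ln(C₀/C)/k = ln(30.2/16.1)/0.17 = 0.629/0.17 = 3.7 d.
Distance = v·t = 1.2 m/s × 3.197e+05 s = 3.836e+05 m = 383.6 km.

384 km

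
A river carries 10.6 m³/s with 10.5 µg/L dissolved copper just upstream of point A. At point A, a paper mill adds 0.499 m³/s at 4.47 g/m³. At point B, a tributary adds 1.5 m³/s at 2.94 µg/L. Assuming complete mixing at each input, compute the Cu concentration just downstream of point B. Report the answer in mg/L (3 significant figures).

10.5 µg/L = 0.0105 mg/L.
After input A: C = (10.6·0.0105 + 0.499·4.47) / 11.1 = 0.211 mg/L.
2.94 µg/L = 0.00294 mg/L.
After input B: C = (11.1·0.211 + 1.5·0.00294) / 12.6 = 0.1862 mg/L.

0.186 mg/L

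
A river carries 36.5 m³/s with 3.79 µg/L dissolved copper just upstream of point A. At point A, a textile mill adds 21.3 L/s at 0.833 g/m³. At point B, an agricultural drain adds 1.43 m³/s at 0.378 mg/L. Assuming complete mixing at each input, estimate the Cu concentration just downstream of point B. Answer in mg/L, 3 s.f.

0.0184 mg/L

3.79 µg/L = 0.00379 mg/L.
21.3 L/s = 0.0213 m³/s.
After input A: C = (36.5·0.00379 + 0.0213·0.833) / 36.52 = 0.004274 mg/L.
After input B: C = (36.52·0.004274 + 1.43·0.378) / 37.95 = 0.01836 mg/L.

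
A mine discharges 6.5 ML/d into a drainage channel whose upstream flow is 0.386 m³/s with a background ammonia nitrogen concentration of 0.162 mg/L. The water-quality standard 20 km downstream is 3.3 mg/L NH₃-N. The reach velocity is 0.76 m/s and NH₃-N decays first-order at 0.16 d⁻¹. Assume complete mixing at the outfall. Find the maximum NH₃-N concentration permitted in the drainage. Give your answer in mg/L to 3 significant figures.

6.5 ML/d = 0.07523 m³/s.
Travel time to the compliance point: t = 2e+04/0.76 = 2.632e+04 s = 0.3046 d; decay factor exp(−0.16·0.3046) = 0.9524.
So the concentration just after mixing may be at most 3.3/0.9524 = 3.465 mg/L.
Mass balance: 3.465·0.4612 = 0.07523·Cₑ + 0.386·0.162.
Cₑ = (1.598 − 0.06253) / 0.07523 = 20.41 mg/L.

20.4 mg/L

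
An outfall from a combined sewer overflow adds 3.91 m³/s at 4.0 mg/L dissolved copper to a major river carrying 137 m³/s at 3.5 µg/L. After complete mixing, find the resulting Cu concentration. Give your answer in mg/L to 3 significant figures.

0.114 mg/L

3.5 µg/L = 0.0035 mg/L.
Flow-weighted mixing gives C = (3.91·4 + 137·0.0035) / (3.91 + 137) = 16.12/140.9 = 0.1144 mg/L.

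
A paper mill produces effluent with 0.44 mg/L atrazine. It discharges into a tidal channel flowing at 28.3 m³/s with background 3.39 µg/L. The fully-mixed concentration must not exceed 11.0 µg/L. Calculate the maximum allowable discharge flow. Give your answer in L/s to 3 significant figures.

3.39 µg/L = 0.00339 mg/L.
11.0 µg/L = 0.011 mg/L.
Mass balance at complete mixing: C_std·(Q_w + Q_r) = Q_w·C_e + Q_r·C_b.
Rearranging, Q_w = Q_r·(C_std − C_b)/(C_e − C_std) = 28.3·(0.011 − 0.00339) / (0.44 − 0.011) = 0.502 m³/s.
= 502 L/s.

502 L/s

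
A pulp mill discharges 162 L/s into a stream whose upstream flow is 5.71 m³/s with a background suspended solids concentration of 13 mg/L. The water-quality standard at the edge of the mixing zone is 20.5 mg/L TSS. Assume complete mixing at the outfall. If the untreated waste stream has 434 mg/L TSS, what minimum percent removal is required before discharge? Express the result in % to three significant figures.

162 L/s = 0.162 m³/s.
Mass balance: 20.5·5.872 = 0.162·Cₑ + 5.71·13.
Cₑ = (120.4 − 74.23) / 0.162 = 284.9 mg/L.
Required removal = 1 − 284.9/434 = 34.37 %.

34.4 %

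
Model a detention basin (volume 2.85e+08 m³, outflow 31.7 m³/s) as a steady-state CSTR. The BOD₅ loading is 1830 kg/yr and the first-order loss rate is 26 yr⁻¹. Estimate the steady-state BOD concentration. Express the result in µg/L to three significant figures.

0.218 µg/L

Outflow Q = 31.7 m³/s × 3.156e+07 s/yr = 1e+09 m³/yr.
Steady-state CSTR mass balance: W = Q·C + k·V·C, so C = W/(Q + kV).
Q + kV = 1e+09 + 26·2.85e+08 = 8.41e+09 m³/yr.
C = 1830/8.41e+09 = 2.176e-07 kg/m³ = 0.0002176 mg/L = 0.2176 µg/L.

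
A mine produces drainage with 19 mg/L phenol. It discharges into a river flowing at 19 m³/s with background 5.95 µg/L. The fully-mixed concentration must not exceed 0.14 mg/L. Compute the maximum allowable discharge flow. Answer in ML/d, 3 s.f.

5.95 µg/L = 0.00595 mg/L.
Mass balance at complete mixing: C_std·(Q_w + Q_r) = Q_w·C_e + Q_r·C_b.
Rearranging, Q_w = Q_r·(C_std − C_b)/(C_e − C_std) = 19·(0.14 − 0.00595) / (19 − 0.14) = 0.135 m³/s.
= 11.67 ML/d.

11.7 ML/d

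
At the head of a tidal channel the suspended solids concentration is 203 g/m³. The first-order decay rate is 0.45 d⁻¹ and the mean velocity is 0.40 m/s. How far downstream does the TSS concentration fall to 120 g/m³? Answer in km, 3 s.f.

40.4 km

From C = C₀·e^(−kt), t = ln(C₀/C)/k = ln(203/120)/0.45 = 0.5257/0.45 = 1.168 d.
Distance = v·t = 0.40 m/s × 1.009e+05 s = 4.037e+04 m = 40.37 km.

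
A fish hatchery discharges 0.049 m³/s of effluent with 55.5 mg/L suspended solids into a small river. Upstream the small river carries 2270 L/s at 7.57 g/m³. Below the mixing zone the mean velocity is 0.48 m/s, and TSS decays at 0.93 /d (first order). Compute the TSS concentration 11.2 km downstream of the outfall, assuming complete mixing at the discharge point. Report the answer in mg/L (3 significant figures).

6.68 mg/L

2270 L/s = 2.27 m³/s.
After complete mixing, C₀ = (0.049·55.5 + 2.27·7.57) / 2.319 = 8.583 mg/L.
Travel time t = 1.12e+04 m / 0.48 m/s = 2.333e+04 s = 0.2701 d.
C = 8.583·exp(−0.93·0.2701) = 8.583·0.7779 = 6.677 mg/L.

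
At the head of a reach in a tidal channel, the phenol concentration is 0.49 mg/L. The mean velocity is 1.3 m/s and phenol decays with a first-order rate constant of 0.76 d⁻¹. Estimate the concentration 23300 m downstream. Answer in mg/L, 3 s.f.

Travel time t = 23300 m / 1.3 m/s = 2.33e+04/1.3 = 1.792e+04 s = 0.2074 d.
First-order decay: C = 0.49·exp(−0.76·0.2074) = 0.49·0.8541 = 0.4185 mg/L.

0.419 mg/L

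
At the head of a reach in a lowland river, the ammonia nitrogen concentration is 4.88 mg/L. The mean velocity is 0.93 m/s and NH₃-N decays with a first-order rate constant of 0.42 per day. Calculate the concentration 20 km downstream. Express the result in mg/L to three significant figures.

Travel time t = 20 km / 0.93 m/s = 2e+04/0.93 = 2.151e+04 s = 0.2489 d.
First-order decay: C = 4.88·exp(−0.42·0.2489) = 4.88·0.9007 = 4.396 mg/L.

4.40 mg/L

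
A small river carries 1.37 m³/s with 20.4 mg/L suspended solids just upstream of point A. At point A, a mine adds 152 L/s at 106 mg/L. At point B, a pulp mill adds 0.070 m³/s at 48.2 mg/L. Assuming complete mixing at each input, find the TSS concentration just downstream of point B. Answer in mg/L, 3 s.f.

152 L/s = 0.152 m³/s.
After input A: C = (1.37·20.4 + 0.152·106) / 1.522 = 28.95 mg/L.
After input B: C = (1.522·28.95 + 0.07·48.2) / 1.592 = 29.8 mg/L.

29.8 mg/L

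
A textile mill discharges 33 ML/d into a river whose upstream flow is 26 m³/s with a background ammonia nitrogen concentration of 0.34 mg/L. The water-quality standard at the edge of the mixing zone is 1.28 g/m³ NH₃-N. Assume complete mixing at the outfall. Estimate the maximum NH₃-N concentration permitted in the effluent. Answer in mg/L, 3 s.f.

33 ML/d = 0.3819 m³/s.
Mass balance: 1.28·26.38 = 0.3819·Cₑ + 26·0.34.
Cₑ = (33.77 − 8.84) / 0.3819 = 65.27 mg/L.

65.3 mg/L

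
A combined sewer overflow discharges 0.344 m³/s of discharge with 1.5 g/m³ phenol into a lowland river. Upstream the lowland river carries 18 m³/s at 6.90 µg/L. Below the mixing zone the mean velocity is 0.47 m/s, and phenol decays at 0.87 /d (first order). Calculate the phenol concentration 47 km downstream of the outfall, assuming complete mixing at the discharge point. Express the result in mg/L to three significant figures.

6.90 µg/L = 0.0069 mg/L.
After complete mixing, C₀ = (0.344·1.5 + 18·0.0069) / 18.34 = 0.0349 mg/L.
Travel time t = 4.7e+04 m / 0.47 m/s = 1e+05 s = 1.157 d.
C = 0.0349·exp(−0.87·1.157) = 0.0349·0.3653 = 0.01275 mg/L.

0.0128 mg/L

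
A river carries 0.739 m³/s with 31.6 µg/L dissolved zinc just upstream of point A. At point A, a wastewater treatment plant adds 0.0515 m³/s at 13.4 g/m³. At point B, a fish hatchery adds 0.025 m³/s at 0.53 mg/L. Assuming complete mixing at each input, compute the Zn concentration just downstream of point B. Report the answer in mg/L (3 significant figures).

31.6 µg/L = 0.0316 mg/L.
After input A: C = (0.739·0.0316 + 0.0515·13.4) / 0.7905 = 0.9025 mg/L.
After input B: C = (0.7905·0.9025 + 0.025·0.53) / 0.8155 = 0.8911 mg/L.

0.891 mg/L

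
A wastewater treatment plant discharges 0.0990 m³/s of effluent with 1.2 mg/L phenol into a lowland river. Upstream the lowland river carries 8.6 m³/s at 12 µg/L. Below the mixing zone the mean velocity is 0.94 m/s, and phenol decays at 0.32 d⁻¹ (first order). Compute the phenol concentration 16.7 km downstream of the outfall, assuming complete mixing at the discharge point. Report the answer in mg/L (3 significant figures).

0.0239 mg/L

12 µg/L = 0.012 mg/L.
After complete mixing, C₀ = (0.099·1.2 + 8.6·0.012) / 8.699 = 0.02552 mg/L.
Travel time t = 1.67e+04 m / 0.94 m/s = 1.777e+04 s = 0.2056 d.
C = 0.02552·exp(−0.32·0.2056) = 0.02552·0.9363 = 0.0239 mg/L.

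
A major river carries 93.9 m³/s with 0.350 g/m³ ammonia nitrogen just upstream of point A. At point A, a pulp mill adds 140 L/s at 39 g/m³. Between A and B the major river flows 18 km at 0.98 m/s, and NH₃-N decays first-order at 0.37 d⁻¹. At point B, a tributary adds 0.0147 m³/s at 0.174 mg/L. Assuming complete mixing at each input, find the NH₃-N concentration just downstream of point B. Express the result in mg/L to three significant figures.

140 L/s = 0.14 m³/s.
After input A: C = (93.9·0.35 + 0.14·39) / 94.04 = 0.4075 mg/L.
Over the 18 km reach to input B (t = 1.837e+04 s = 0.2126 d), decay gives C = 0.4075·exp(−0.37·0.2126) = 0.3767 mg/L.
After input B: C = (94.04·0.3767 + 0.0147·0.174) / 94.05 = 0.3767 mg/L.

0.377 mg/L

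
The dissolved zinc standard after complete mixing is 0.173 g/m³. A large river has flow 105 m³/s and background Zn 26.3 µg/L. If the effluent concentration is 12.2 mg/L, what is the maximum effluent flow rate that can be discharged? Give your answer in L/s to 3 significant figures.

26.3 µg/L = 0.0263 mg/L.
Mass balance at complete mixing: C_std·(Q_w + Q_r) = Q_w·C_e + Q_r·C_b.
Rearranging, Q_w = Q_r·(C_std − C_b)/(C_e − C_std) = 105·(0.173 − 0.0263) / (12.2 − 0.173) = 1.281 m³/s.
= 1281 L/s.

1280 L/s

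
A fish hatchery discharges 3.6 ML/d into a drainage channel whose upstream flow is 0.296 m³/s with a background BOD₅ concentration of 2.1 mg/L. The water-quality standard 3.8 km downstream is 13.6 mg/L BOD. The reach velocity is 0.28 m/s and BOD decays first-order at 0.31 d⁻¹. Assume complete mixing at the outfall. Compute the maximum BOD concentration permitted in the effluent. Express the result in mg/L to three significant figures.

101 mg/L

3.6 ML/d = 0.04167 m³/s.
Travel time to the compliance point: t = 3800/0.28 = 1.357e+04 s = 0.1571 d; decay factor exp(−0.31·0.1571) = 0.9525.
So the concentration just after mixing may be at most 13.6/0.9525 = 14.28 mg/L.
Mass balance: 14.28·0.3377 = 0.04167·Cₑ + 0.296·2.1.
Cₑ = (4.821 − 0.6216) / 0.04167 = 100.8 mg/L.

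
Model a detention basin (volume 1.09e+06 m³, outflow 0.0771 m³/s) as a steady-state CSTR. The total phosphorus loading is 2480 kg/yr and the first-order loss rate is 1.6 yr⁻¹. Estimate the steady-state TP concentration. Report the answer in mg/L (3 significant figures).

0.594 mg/L

Outflow Q = 0.0771 m³/s × 3.156e+07 s/yr = 2.433e+06 m³/yr.
Steady-state CSTR mass balance: W = Q·C + k·V·C, so C = W/(Q + kV).
Q + kV = 2.433e+06 + 1.6·1.09e+06 = 4.177e+06 m³/yr.
C = 2480/4.177e+06 = 0.0005937 kg/m³ = 0.5937 mg/L.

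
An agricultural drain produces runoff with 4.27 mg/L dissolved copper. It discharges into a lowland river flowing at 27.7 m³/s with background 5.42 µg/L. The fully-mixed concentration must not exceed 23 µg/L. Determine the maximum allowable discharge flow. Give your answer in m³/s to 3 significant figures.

0.115 m³/s

5.42 µg/L = 0.00542 mg/L.
23 µg/L = 0.023 mg/L.
Mass balance at complete mixing: C_std·(Q_w + Q_r) = Q_w·C_e + Q_r·C_b.
Rearranging, Q_w = Q_r·(C_std − C_b)/(C_e − C_std) = 27.7·(0.023 − 0.00542) / (4.27 − 0.023) = 0.1147 m³/s.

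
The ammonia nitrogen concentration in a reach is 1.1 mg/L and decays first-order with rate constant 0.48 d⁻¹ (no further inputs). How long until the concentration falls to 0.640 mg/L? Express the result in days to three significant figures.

1.13 d

t = ln(C₀/C)/k = ln(1.1/0.640)/0.48 = 0.5416/0.48 = 1.128 d.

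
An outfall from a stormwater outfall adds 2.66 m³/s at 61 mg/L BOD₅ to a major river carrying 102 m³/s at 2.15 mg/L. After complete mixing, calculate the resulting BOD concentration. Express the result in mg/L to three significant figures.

By mass balance at complete mixing, C = (2.66·61 + 102·2.15) / (2.66 + 102) = 381.6/104.7 = 3.646 mg/L.

3.65 mg/L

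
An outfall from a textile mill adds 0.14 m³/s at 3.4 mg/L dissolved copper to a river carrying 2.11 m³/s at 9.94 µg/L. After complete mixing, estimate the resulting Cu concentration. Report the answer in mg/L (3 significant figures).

0.221 mg/L

9.94 µg/L = 0.00994 mg/L.
Flow-weighted mixing gives C = (0.14·3.4 + 2.11·0.00994) / (0.14 + 2.11) = 0.497/2.25 = 0.2209 mg/L.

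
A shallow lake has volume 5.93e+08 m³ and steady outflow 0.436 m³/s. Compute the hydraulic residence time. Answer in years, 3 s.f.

43.1 yr

Q = 0.436 m³/s × 3.156e+07 s/yr = 1.376e+07 m³/yr.
Hydraulic residence time τ = V/Q = 5.93e+08/1.376e+07 = 43.1 yr.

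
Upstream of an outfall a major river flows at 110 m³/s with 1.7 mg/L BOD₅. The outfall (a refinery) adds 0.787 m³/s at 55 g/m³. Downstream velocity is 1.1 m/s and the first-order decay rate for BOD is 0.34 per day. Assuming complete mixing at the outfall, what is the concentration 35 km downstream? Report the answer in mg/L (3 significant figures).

1.83 mg/L

After complete mixing, C₀ = (0.787·55 + 110·1.7) / 110.8 = 2.079 mg/L.
Travel time t = 3.5e+04 m / 1.1 m/s = 3.182e+04 s = 0.3683 d.
C = 2.079·exp(−0.34·0.3683) = 2.079·0.8823 = 1.834 mg/L.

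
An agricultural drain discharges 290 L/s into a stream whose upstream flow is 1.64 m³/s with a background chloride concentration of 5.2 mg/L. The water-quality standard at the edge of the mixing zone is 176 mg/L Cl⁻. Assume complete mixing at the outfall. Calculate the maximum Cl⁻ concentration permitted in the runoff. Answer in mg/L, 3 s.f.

290 L/s = 0.29 m³/s.
Mass balance: 176·1.93 = 0.29·Cₑ + 1.64·5.2.
Cₑ = (339.7 − 8.528) / 0.29 = 1142 mg/L.

1140 mg/L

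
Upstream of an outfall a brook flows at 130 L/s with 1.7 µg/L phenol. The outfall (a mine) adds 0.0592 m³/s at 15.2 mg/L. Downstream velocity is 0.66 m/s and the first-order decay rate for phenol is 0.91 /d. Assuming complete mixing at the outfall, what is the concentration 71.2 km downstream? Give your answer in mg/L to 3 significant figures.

1.53 mg/L

130 L/s = 0.13 m³/s.
1.7 µg/L = 0.0017 mg/L.
After complete mixing, C₀ = (0.0592·15.2 + 0.13·0.0017) / 0.1892 = 4.757 mg/L.
Travel time t = 7.12e+04 m / 0.66 m/s = 1.079e+05 s = 1.249 d.
C = 4.757·exp(−0.91·1.249) = 4.757·0.321 = 1.527 mg/L.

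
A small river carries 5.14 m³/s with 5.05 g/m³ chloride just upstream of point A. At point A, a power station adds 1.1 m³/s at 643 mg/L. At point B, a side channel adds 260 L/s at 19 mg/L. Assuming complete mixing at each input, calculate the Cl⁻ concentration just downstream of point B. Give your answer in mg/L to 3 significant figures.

114 mg/L

After input A: C = (5.14·5.05 + 1.1·643) / 6.24 = 117.5 mg/L.
260 L/s = 0.26 m³/s.
After input B: C = (6.24·117.5 + 0.26·19) / 6.5 = 113.6 mg/L.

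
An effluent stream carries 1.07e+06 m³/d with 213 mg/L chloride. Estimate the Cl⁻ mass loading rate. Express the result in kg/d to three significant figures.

1.07e+06 m³/d = 12.38 m³/s.
Mass flux = Q·C = 12.38 m³/s × 213 g/m³ = 2638 g/s.
= 2638 g/s × 86.4 = 2.279e+05 kg/d.

228000 kg/d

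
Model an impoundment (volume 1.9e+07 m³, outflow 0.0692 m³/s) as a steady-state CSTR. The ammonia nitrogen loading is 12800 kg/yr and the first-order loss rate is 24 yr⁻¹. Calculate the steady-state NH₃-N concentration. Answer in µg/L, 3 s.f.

27.9 µg/L

Outflow Q = 0.0692 m³/s × 3.156e+07 s/yr = 2.184e+06 m³/yr.
Steady-state CSTR mass balance: W = Q·C + k·V·C, so C = W/(Q + kV).
Q + kV = 2.184e+06 + 24·1.9e+07 = 4.582e+08 m³/yr.
C = 12800/4.582e+08 = 2.794e-05 kg/m³ = 0.02794 mg/L = 27.94 µg/L.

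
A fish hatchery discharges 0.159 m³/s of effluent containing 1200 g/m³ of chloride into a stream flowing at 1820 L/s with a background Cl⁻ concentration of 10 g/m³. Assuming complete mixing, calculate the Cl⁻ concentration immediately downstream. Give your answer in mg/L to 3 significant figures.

106 mg/L

1820 L/s = 1.82 m³/s.
Conservation of mass across the mixing zone: C = (0.159·1200 + 1.82·10) / (0.159 + 1.82) = 209/1.979 = 105.6 mg/L.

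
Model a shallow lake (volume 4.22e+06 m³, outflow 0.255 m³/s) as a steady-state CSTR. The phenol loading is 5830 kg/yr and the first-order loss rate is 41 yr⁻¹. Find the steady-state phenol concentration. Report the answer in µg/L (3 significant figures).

Outflow Q = 0.255 m³/s × 3.156e+07 s/yr = 8.047e+06 m³/yr.
Steady-state CSTR mass balance: W = Q·C + k·V·C, so C = W/(Q + kV).
Q + kV = 8.047e+06 + 41·4.22e+06 = 1.811e+08 m³/yr.
C = 5830/1.811e+08 = 3.22e-05 kg/m³ = 0.0322 mg/L = 32.2 µg/L.

32.2 µg/L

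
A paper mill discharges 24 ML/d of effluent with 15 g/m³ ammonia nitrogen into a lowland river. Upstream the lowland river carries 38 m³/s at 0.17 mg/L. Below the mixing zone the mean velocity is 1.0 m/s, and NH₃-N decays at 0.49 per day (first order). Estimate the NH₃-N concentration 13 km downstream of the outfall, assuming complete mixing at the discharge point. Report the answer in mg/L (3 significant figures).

24 ML/d = 0.2778 m³/s.
After complete mixing, C₀ = (0.2778·15 + 38·0.17) / 38.28 = 0.2776 mg/L.
Travel time t = 1.3e+04 m / 1.0 m/s = 1.3e+04 s = 0.1505 d.
C = 0.2776·exp(−0.49·0.1505) = 0.2776·0.9289 = 0.2579 mg/L.

0.258 mg/L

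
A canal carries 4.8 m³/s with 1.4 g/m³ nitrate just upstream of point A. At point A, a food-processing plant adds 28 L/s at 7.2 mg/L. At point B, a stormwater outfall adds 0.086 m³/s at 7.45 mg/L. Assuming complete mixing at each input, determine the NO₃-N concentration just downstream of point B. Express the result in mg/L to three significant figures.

28 L/s = 0.028 m³/s.
After input A: C = (4.8·1.4 + 0.028·7.2) / 4.828 = 1.434 mg/L.
After input B: C = (4.828·1.434 + 0.086·7.45) / 4.914 = 1.539 mg/L.

1.54 mg/L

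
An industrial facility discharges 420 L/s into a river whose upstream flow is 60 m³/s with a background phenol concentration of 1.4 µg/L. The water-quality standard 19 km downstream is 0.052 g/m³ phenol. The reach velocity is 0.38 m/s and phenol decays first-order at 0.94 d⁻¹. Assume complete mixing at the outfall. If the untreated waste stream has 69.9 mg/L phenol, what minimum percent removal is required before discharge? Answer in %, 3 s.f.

81.8 %

420 L/s = 0.42 m³/s.
1.4 µg/L = 0.0014 mg/L.
Travel time to the compliance point: t = 1.9e+04/0.38 = 5e+04 s = 0.5787 d; decay factor exp(−0.94·0.5787) = 0.5804.
So the concentration just after mixing may be at most 0.052/0.5804 = 0.08959 mg/L.
Mass balance: 0.08959·60.42 = 0.42·Cₑ + 60·0.0014.
Cₑ = (5.413 − 0.084) / 0.42 = 12.69 mg/L.
Required removal = 1 − 12.69/69.9 = 81.85 %.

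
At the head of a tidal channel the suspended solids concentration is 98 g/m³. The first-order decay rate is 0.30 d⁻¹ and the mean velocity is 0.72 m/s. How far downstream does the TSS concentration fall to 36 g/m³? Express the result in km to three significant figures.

From C = C₀·e^(−kt), t = ln(C₀/C)/k = ln(98/36)/0.30 = 1.001/0.30 = 3.338 d.
Distance = v·t = 0.72 m/s × 2.884e+05 s = 2.077e+05 m = 207.7 km.

208 km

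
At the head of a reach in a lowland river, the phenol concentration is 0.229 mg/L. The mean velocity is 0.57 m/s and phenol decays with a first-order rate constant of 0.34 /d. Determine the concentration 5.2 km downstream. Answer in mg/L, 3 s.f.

0.221 mg/L

Travel time t = 5.2 km / 0.57 m/s = 5200/0.57 = 9123 s = 0.1056 d.
First-order decay: C = 0.229·exp(−0.34·0.1056) = 0.229·0.9647 = 0.2209 mg/L.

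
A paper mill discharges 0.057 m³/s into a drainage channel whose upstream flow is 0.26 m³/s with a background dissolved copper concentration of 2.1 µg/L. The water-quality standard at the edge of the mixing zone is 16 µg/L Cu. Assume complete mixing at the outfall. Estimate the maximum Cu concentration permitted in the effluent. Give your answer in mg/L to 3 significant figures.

0.0794 mg/L

2.1 µg/L = 0.0021 mg/L.
16 µg/L = 0.016 mg/L.
Mass balance: 0.016·0.317 = 0.057·Cₑ + 0.26·0.0021.
Cₑ = (0.005072 − 0.000546) / 0.057 = 0.0794 mg/L.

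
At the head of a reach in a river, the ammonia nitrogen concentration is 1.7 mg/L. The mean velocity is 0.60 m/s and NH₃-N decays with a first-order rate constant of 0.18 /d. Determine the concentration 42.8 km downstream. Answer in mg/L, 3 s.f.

1.47 mg/L

Travel time t = 42.8 km / 0.60 m/s = 4.28e+04/0.60 = 7.133e+04 s = 0.8256 d.
First-order decay: C = 1.7·exp(−0.18·0.8256) = 1.7·0.8619 = 1.465 mg/L.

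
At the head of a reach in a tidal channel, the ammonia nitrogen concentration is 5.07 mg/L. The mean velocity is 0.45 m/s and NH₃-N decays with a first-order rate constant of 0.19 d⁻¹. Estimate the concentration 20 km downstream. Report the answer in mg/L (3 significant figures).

4.60 mg/L

Travel time t = 20 km / 0.45 m/s = 2e+04/0.45 = 4.444e+04 s = 0.5144 d.
First-order decay: C = 5.07·exp(−0.19·0.5144) = 5.07·0.9069 = 4.598 mg/L.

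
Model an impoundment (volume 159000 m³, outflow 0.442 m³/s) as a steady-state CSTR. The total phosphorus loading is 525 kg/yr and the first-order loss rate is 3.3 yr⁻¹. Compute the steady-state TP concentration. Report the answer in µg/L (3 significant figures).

36.3 µg/L

Outflow Q = 0.442 m³/s × 3.156e+07 s/yr = 1.395e+07 m³/yr.
Steady-state CSTR mass balance: W = Q·C + k·V·C, so C = W/(Q + kV).
Q + kV = 1.395e+07 + 3.3·159000 = 1.447e+07 m³/yr.
C = 525/1.447e+07 = 3.627e-05 kg/m³ = 0.03627 mg/L = 36.27 µg/L.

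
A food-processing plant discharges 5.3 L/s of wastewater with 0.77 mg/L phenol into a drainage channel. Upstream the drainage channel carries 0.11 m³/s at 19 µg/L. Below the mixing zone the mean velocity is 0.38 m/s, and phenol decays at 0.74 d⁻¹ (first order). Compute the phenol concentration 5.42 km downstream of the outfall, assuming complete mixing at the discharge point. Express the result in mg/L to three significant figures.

0.0474 mg/L

5.3 L/s = 0.0053 m³/s.
19 µg/L = 0.019 mg/L.
After complete mixing, C₀ = (0.0053·0.77 + 0.11·0.019) / 0.1153 = 0.05352 mg/L.
Travel time t = 5420 m / 0.38 m/s = 1.426e+04 s = 0.1651 d.
C = 0.05352·exp(−0.74·0.1651) = 0.05352·0.885 = 0.04737 mg/L.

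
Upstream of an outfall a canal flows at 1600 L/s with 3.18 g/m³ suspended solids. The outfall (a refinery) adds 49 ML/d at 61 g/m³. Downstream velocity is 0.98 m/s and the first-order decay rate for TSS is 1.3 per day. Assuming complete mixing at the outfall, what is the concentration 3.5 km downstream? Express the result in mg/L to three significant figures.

49 ML/d = 0.5671 m³/s.
1600 L/s = 1.6 m³/s.
After complete mixing, C₀ = (0.5671·61 + 1.6·3.18) / 2.167 = 18.31 mg/L.
Travel time t = 3500 m / 0.98 m/s = 3571 s = 0.04134 d.
C = 18.31·exp(−1.3·0.04134) = 18.31·0.9477 = 17.35 mg/L.

17.4 mg/L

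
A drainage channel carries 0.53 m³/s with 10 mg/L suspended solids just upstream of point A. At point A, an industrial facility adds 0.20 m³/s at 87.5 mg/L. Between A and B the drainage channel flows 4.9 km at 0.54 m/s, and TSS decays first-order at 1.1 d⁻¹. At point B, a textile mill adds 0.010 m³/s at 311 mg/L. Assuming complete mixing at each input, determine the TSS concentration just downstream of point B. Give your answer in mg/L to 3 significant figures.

After input A: C = (0.53·10 + 0.2·87.5) / 0.73 = 31.23 mg/L.
Over the 4.9 km reach to input B (t = 9074 s = 0.105 d), decay gives C = 31.23·exp(−1.1·0.105) = 27.83 mg/L.
After input B: C = (0.73·27.83 + 0.01·311) / 0.74 = 31.65 mg/L.

31.7 mg/L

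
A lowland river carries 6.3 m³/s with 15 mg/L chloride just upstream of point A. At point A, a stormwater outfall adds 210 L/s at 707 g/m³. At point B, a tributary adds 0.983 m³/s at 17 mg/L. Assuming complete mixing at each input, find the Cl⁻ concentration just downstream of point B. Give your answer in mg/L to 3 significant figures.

34.7 mg/L

210 L/s = 0.21 m³/s.
After input A: C = (6.3·15 + 0.21·707) / 6.51 = 37.32 mg/L.
After input B: C = (6.51·37.32 + 0.983·17) / 7.493 = 34.66 mg/L.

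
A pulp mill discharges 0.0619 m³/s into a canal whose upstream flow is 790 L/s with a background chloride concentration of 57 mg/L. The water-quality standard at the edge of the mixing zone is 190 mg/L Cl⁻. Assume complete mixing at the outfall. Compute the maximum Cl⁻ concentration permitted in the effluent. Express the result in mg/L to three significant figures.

1890 mg/L

790 L/s = 0.79 m³/s.
Mass balance: 190·0.8519 = 0.0619·Cₑ + 0.79·57.
Cₑ = (161.9 − 45.03) / 0.0619 = 1887 mg/L.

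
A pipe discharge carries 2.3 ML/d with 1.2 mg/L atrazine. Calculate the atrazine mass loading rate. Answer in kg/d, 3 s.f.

2.76 kg/d

2.3 ML/d = 0.02662 m³/s.
Mass flux = Q·C = 0.02662 m³/s × 1.2 g/m³ = 0.03194 g/s.
= 0.03194 g/s × 86.4 = 2.76 kg/d.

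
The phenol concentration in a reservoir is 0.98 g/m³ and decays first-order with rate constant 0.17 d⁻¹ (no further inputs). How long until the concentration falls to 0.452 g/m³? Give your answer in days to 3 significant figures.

4.55 d

t = ln(C₀/C)/k = ln(0.98/0.452)/0.17 = 0.7739/0.17 = 4.552 d.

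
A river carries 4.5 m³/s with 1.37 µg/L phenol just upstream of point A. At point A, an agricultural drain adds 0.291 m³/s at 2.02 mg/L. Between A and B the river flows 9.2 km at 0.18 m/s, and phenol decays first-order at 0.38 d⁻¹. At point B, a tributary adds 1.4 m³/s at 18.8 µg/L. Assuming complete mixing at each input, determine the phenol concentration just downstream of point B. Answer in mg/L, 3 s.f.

0.0809 mg/L

1.37 µg/L = 0.00137 mg/L.
After input A: C = (4.5·0.00137 + 0.291·2.02) / 4.791 = 0.124 mg/L.
Over the 9.2 km reach to input B (t = 5.111e+04 s = 0.5916 d), decay gives C = 0.124·exp(−0.38·0.5916) = 0.09902 mg/L.
18.8 µg/L = 0.0188 mg/L.
After input B: C = (4.791·0.09902 + 1.4·0.0188) / 6.191 = 0.08088 mg/L.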